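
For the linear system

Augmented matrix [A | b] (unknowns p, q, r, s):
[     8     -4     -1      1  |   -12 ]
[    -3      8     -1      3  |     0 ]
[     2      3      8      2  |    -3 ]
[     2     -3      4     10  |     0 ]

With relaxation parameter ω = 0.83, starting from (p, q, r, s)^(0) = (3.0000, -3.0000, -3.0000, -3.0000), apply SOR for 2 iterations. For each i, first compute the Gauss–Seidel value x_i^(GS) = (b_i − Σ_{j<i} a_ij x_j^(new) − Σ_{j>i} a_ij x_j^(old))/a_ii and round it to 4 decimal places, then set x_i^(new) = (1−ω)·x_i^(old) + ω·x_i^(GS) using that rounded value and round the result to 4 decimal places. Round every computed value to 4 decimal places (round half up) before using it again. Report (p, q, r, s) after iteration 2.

(-1.7078, -0.4454, 0.3335, -0.0111)

Iteration 1:
  p: GS value = (-12 - (-4)·-3.0000 - (-1)·-3.0000 - (1)·-3.0000) / (8) = -3.0000;  p ← (1−ω)·3.0000 + ω·-3.0000 = -1.9800
  q: GS value = (0 - (-3)·-1.9800 - (-1)·-3.0000 - (3)·-3.0000) / (8) = 0.0075;  q ← (1−ω)·-3.0000 + ω·0.0075 = -0.5038
  r: GS value = (-3 - (2)·-1.9800 - (3)·-0.5038 - (2)·-3.0000) / (8) = 1.0589;  r ← (1−ω)·-3.0000 + ω·1.0589 = 0.3689
  s: GS value = (0 - (2)·-1.9800 - (-3)·-0.5038 - (4)·0.3689) / (10) = 0.0973;  s ← (1−ω)·-3.0000 + ω·0.0973 = -0.4292
Iteration 2:
  p: GS value = (-12 - (-4)·-0.5038 - (-1)·0.3689 - (1)·-0.4292) / (8) = -1.6521;  p ← (1−ω)·-1.9800 + ω·-1.6521 = -1.7078
  q: GS value = (0 - (-3)·-1.7078 - (-1)·0.3689 - (3)·-0.4292) / (8) = -0.4334;  q ← (1−ω)·-0.5038 + ω·-0.4334 = -0.4454
  r: GS value = (-3 - (2)·-1.7078 - (3)·-0.4454 - (2)·-0.4292) / (8) = 0.3263;  r ← (1−ω)·0.3689 + ω·0.3263 = 0.3335
  s: GS value = (0 - (2)·-1.7078 - (-3)·-0.4454 - (4)·0.3335) / (10) = 0.0745;  s ← (1−ω)·-0.4292 + ω·0.0745 = -0.0111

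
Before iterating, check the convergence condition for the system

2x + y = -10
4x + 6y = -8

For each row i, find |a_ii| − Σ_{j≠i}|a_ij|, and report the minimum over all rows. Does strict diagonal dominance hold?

1

row 1: |2| − (1) = 1
row 2: |6| − (4) = 2
minimum over rows = 1 → strictly diagonally dominant (convergence guaranteed)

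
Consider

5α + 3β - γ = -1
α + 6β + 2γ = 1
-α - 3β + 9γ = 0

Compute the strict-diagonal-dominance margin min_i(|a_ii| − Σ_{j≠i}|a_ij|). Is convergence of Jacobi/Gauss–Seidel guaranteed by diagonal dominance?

row 1: |5| − (3+1) = 1
row 2: |6| − (1+2) = 3
row 3: |9| − (1+3) = 5
minimum over rows = 1 → strictly diagonally dominant (convergence guaranteed)

1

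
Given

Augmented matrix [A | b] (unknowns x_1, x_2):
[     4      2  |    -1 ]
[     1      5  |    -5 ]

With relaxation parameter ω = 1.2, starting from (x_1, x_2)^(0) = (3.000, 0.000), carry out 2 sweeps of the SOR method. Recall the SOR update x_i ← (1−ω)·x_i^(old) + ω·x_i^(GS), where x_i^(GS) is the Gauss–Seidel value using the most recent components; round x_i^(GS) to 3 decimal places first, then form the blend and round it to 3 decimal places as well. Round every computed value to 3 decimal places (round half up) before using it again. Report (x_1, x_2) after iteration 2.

Iteration 1:
  x_1: GS value = (-1 - (2)·0.000) / (4) = -0.250;  x_1 ← (1−ω)·3.000 + ω·-0.250 = -0.900
  x_2: GS value = (-5 - (1)·-0.900) / (5) = -0.820;  x_2 ← (1−ω)·0.000 + ω·-0.820 = -0.984
Iteration 2:
  x_1: GS value = (-1 - (2)·-0.984) / (4) = 0.242;  x_1 ← (1−ω)·-0.900 + ω·0.242 = 0.470
  x_2: GS value = (-5 - (1)·0.470) / (5) = -1.094;  x_2 ← (1−ω)·-0.984 + ω·-1.094 = -1.116

(0.470, -1.116)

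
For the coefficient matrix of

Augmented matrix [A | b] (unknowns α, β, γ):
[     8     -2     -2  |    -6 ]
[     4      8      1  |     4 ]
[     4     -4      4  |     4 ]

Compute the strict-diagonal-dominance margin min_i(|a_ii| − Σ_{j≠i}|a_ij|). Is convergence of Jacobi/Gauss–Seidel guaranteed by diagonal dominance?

-4

row 1: |8| − (2+2) = 4
row 2: |8| − (4+1) = 3
row 3: |4| − (4+4) = -4
minimum over rows = -4 → not strictly diagonally dominant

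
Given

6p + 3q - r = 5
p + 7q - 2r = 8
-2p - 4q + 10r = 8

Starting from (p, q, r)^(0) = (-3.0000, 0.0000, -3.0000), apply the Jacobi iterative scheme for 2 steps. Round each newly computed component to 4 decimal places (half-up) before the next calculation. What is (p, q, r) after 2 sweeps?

(0.5095, 1.1524, 1.1524)

Iteration 1:
  p = (5 - (3)·0.0000 - (-1)·-3.0000) / (6) = 0.3333
  q = (8 - (1)·-3.0000 - (-2)·-3.0000) / (7) = 0.7143
  r = (8 - (-2)·-3.0000 - (-4)·0.0000) / (10) = 0.2000
Iteration 2:
  p = (5 - (3)·0.7143 - (-1)·0.2000) / (6) = 0.5095
  q = (8 - (1)·0.3333 - (-2)·0.2000) / (7) = 1.1524
  r = (8 - (-2)·0.3333 - (-4)·0.7143) / (10) = 1.1524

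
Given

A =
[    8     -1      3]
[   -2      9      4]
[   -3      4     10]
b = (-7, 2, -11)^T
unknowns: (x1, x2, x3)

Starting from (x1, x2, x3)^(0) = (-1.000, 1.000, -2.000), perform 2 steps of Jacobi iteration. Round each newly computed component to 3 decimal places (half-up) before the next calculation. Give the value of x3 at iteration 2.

Iteration 1:
  x1 = (-7 - (-1)·1.000 - (3)·-2.000) / (8) = 0.000
  x2 = (2 - (-2)·-1.000 - (4)·-2.000) / (9) = 0.889
  x3 = (-11 - (-3)·-1.000 - (4)·1.000) / (10) = -1.800
Iteration 2:
  x1 = (-7 - (-1)·0.889 - (3)·-1.800) / (8) = -0.089
  x2 = (2 - (-2)·0.000 - (4)·-1.800) / (9) = 1.022
  x3 = (-11 - (-3)·0.000 - (4)·0.889) / (10) = -1.456

-1.456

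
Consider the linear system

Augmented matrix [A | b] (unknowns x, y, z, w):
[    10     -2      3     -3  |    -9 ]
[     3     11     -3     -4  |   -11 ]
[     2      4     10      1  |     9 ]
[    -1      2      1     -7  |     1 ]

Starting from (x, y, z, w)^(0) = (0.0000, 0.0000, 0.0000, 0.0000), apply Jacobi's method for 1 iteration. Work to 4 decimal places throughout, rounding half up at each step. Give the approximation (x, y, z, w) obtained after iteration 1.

(-0.9000, -1.0000, 0.9000, -0.1429)

Iteration 1:
  x = (-9 - (-2)·0.0000 - (3)·0.0000 - (-3)·0.0000) / (10) = -0.9000
  y = (-11 - (3)·0.0000 - (-3)·0.0000 - (-4)·0.0000) / (11) = -1.0000
  z = (9 - (2)·0.0000 - (4)·0.0000 - (1)·0.0000) / (10) = 0.9000
  w = (1 - (-1)·0.0000 - (2)·0.0000 - (1)·0.0000) / (-7) = -0.1429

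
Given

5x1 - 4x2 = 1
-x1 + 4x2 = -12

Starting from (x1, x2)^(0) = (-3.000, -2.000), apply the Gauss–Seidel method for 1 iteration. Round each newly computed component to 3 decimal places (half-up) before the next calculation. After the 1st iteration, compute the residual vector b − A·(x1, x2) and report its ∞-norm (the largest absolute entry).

Iteration 1:
  x1 = (1 - (-4)·-2.000) / (5) = -1.400
  x2 = (-12 - (-1)·-1.400) / (4) = -3.350
Residual b − A·x = (-5.400, 0.000); ∞-norm = 5.400

5.400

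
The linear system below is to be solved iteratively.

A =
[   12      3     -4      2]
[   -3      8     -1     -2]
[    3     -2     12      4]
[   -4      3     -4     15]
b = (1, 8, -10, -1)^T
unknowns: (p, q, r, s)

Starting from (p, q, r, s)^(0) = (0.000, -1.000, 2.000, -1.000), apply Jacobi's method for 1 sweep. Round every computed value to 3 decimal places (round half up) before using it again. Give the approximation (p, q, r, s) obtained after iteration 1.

Iteration 1:
  p = (1 - (3)·-1.000 - (-4)·2.000 - (2)·-1.000) / (12) = 1.167
  q = (8 - (-3)·0.000 - (-1)·2.000 - (-2)·-1.000) / (8) = 1.000
  r = (-10 - (3)·0.000 - (-2)·-1.000 - (4)·-1.000) / (12) = -0.667
  s = (-1 - (-4)·0.000 - (3)·-1.000 - (-4)·2.000) / (15) = 0.667

(1.167, 1.000, -0.667, 0.667)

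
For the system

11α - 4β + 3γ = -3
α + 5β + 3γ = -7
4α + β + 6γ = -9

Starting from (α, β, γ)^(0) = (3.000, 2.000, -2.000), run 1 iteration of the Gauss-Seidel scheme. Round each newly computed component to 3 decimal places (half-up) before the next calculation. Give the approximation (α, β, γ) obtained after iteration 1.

Iteration 1:
  α = (-3 - (-4)·2.000 - (3)·-2.000) / (11) = 1.000
  β = (-7 - (1)·1.000 - (3)·-2.000) / (5) = -0.400
  γ = (-9 - (4)·1.000 - (1)·-0.400) / (6) = -2.100

(1.000, -0.400, -2.100)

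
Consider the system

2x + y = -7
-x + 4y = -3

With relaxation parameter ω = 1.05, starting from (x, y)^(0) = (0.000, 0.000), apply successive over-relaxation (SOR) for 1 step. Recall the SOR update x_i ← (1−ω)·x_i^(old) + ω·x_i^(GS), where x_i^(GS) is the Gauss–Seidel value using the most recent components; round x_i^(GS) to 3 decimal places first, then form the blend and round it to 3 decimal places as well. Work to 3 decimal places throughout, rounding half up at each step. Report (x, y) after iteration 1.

(-3.675, -1.752)

Iteration 1:
  x: GS value = (-7 - (1)·0.000) / (2) = -3.500;  x ← (1−ω)·0.000 + ω·-3.500 = -3.675
  y: GS value = (-3 - (-1)·-3.675) / (4) = -1.669;  y ← (1−ω)·0.000 + ω·-1.669 = -1.752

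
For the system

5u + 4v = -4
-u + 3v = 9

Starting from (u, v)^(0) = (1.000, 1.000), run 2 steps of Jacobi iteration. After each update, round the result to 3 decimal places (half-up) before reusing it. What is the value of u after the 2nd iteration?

Iteration 1:
  u = (-4 - (4)·1.000) / (5) = -1.600
  v = (9 - (-1)·1.000) / (3) = 3.333
Iteration 2:
  u = (-4 - (4)·3.333) / (5) = -3.466
  v = (9 - (-1)·-1.600) / (3) = 2.467

-3.466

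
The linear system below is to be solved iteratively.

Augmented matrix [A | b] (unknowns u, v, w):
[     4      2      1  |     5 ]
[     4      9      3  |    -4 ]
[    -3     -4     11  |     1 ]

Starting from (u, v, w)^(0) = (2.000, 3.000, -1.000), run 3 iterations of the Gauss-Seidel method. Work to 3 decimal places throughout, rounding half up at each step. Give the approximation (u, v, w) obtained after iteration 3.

Iteration 1:
  u = (5 - (2)·3.000 - (1)·-1.000) / (4) = 0.000
  v = (-4 - (4)·0.000 - (3)·-1.000) / (9) = -0.111
  w = (1 - (-3)·0.000 - (-4)·-0.111) / (11) = 0.051
Iteration 2:
  u = (5 - (2)·-0.111 - (1)·0.051) / (4) = 1.293
  v = (-4 - (4)·1.293 - (3)·0.051) / (9) = -1.036
  w = (1 - (-3)·1.293 - (-4)·-1.036) / (11) = 0.067
Iteration 3:
  u = (5 - (2)·-1.036 - (1)·0.067) / (4) = 1.751
  v = (-4 - (4)·1.751 - (3)·0.067) / (9) = -1.245
  w = (1 - (-3)·1.751 - (-4)·-1.245) / (11) = 0.116

(1.751, -1.245, 0.116)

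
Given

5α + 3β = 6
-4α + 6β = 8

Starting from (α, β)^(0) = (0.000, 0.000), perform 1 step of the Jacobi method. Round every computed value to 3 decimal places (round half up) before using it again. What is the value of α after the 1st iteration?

1.200

Iteration 1:
  α = (6 - (3)·0.000) / (5) = 1.200
  β = (8 - (-4)·0.000) / (6) = 1.333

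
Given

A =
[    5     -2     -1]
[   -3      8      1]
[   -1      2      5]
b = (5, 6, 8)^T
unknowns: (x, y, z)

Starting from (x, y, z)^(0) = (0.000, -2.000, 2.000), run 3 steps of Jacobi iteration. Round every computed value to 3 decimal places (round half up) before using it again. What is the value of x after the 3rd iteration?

Iteration 1:
  x = (5 - (-2)·-2.000 - (-1)·2.000) / (5) = 0.600
  y = (6 - (-3)·0.000 - (1)·2.000) / (8) = 0.500
  z = (8 - (-1)·0.000 - (2)·-2.000) / (5) = 2.400
Iteration 2:
  x = (5 - (-2)·0.500 - (-1)·2.400) / (5) = 1.680
  y = (6 - (-3)·0.600 - (1)·2.400) / (8) = 0.675
  z = (8 - (-1)·0.600 - (2)·0.500) / (5) = 1.520
Iteration 3:
  x = (5 - (-2)·0.675 - (-1)·1.520) / (5) = 1.574
  y = (6 - (-3)·1.680 - (1)·1.520) / (8) = 1.190
  z = (8 - (-1)·1.680 - (2)·0.675) / (5) = 1.666

1.574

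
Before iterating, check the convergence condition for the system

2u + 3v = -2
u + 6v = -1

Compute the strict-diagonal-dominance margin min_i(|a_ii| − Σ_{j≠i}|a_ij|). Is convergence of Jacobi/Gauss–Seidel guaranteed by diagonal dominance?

-1

row 1: |2| − (3) = -1
row 2: |6| − (1) = 5
minimum over rows = -1 → not strictly diagonally dominant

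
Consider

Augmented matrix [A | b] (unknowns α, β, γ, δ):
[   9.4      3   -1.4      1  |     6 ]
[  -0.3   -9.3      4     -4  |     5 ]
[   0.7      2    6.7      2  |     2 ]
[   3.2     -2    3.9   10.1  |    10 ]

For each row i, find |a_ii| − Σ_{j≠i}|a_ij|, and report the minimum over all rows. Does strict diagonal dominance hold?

1

row 1: |9.4| − (3+1.4+1) = 4
row 2: |-9.3| − (0.3+4+4) = 1
row 3: |6.7| − (0.7+2+2) = 2
row 4: |10.1| − (3.2+2+3.9) = 1
minimum over rows = 1 → strictly diagonally dominant (convergence guaranteed)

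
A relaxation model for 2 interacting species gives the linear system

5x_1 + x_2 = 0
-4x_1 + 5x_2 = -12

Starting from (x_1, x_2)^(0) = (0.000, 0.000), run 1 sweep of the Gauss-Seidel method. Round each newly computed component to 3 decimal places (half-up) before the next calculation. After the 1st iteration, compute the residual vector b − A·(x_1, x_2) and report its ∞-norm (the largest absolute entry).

2.400

Iteration 1:
  x_1 = (0 - (1)·0.000) / (5) = 0.000
  x_2 = (-12 - (-4)·0.000) / (5) = -2.400
Residual b − A·x = (2.400, 0.000); ∞-norm = 2.400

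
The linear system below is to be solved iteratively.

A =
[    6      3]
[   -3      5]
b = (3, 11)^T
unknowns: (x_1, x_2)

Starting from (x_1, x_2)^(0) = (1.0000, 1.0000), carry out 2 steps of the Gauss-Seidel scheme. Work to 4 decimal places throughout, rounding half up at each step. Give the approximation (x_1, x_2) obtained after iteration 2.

(-0.6000, 1.8400)

Iteration 1:
  x_1 = (3 - (3)·1.0000) / (6) = 0.0000
  x_2 = (11 - (-3)·0.0000) / (5) = 2.2000
Iteration 2:
  x_1 = (3 - (3)·2.2000) / (6) = -0.6000
  x_2 = (11 - (-3)·-0.6000) / (5) = 1.8400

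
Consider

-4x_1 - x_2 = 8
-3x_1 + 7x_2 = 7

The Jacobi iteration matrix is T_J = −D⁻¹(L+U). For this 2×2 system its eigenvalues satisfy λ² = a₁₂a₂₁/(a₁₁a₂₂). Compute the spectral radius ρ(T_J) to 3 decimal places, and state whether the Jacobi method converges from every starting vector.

0.327

a₁₂a₂₁/(a₁₁a₂₂) = (-1)·(-3) / ((-4)·(7)) = -0.107143
ρ = √|-0.107143| = √0.107143 = 0.327
ρ < 1, so Jacobi converges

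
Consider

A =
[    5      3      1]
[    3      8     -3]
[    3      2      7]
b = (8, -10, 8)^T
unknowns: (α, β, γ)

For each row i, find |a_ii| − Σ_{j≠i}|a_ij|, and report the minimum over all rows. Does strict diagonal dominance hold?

row 1: |5| − (3+1) = 1
row 2: |8| − (3+3) = 2
row 3: |7| − (3+2) = 2
minimum over rows = 1 → strictly diagonally dominant (convergence guaranteed)

1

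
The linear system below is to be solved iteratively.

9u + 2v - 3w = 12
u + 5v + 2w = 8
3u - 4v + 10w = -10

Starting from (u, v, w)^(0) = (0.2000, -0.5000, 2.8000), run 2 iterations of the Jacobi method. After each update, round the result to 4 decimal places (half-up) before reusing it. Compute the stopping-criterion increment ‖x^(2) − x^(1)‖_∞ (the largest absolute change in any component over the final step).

1.5622

Iteration 1:
  u = (12 - (2)·-0.5000 - (-3)·2.8000) / (9) = 2.3778
  v = (8 - (1)·0.2000 - (2)·2.8000) / (5) = 0.4400
  w = (-10 - (3)·0.2000 - (-4)·-0.5000) / (10) = -1.2600
Iteration 2:
  u = (12 - (2)·0.4400 - (-3)·-1.2600) / (9) = 0.8156
  v = (8 - (1)·2.3778 - (2)·-1.2600) / (5) = 1.6284
  w = (-10 - (3)·2.3778 - (-4)·0.4400) / (10) = -1.5373
Change: (-1.5622, 1.1884, -0.2773) → max |·| = 1.5622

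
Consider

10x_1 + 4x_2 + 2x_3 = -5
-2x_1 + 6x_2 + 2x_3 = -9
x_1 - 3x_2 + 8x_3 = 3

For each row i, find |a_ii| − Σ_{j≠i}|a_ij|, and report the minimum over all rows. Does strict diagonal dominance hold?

row 1: |10| − (4+2) = 4
row 2: |6| − (2+2) = 2
row 3: |8| − (1+3) = 4
minimum over rows = 2 → strictly diagonally dominant (convergence guaranteed)

2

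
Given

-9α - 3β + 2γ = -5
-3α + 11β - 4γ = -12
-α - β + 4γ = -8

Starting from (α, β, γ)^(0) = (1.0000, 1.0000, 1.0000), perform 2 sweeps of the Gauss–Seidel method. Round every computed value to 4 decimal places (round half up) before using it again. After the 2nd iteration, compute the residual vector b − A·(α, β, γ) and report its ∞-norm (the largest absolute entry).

Iteration 1:
  α = (-5 - (-3)·1.0000 - (2)·1.0000) / (-9) = 0.4444
  β = (-12 - (-3)·0.4444 - (-4)·1.0000) / (11) = -0.6061
  γ = (-8 - (-1)·0.4444 - (-1)·-0.6061) / (4) = -2.0404
Iteration 2:
  α = (-5 - (-3)·-0.6061 - (2)·-2.0404) / (-9) = 0.3042
  β = (-12 - (-3)·0.3042 - (-4)·-2.0404) / (11) = -1.7499
  γ = (-8 - (-1)·0.3042 - (-1)·-1.7499) / (4) = -2.3614
Residual b − A·x = (-2.7891, -1.2841, -0.0001); ∞-norm = 2.7891

2.7891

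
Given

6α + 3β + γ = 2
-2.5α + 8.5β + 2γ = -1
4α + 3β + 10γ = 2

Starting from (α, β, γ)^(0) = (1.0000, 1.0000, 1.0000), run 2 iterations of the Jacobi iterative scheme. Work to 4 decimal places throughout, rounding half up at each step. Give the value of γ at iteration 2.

0.3510

Iteration 1:
  α = (2 - (3)·1.0000 - (1)·1.0000) / (6) = -0.3333
  β = (-1 - (-2.5)·1.0000 - (2)·1.0000) / (8.5) = -0.0588
  γ = (2 - (4)·1.0000 - (3)·1.0000) / (10) = -0.5000
Iteration 2:
  α = (2 - (3)·-0.0588 - (1)·-0.5000) / (6) = 0.4461
  β = (-1 - (-2.5)·-0.3333 - (2)·-0.5000) / (8.5) = -0.0980
  γ = (2 - (4)·-0.3333 - (3)·-0.0588) / (10) = 0.3510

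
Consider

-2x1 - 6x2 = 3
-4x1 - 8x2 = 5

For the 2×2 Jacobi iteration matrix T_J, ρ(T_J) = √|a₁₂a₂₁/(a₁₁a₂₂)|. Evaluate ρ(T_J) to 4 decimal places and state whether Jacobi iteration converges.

a₁₂a₂₁/(a₁₁a₂₂) = (-6)·(-4) / ((-2)·(-8)) = 1.500000
ρ = √|1.500000| = √1.500000 = 1.2247
ρ > 1, so Jacobi diverges

1.2247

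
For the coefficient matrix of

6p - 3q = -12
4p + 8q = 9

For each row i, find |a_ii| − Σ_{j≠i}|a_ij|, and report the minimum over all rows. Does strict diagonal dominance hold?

3

row 1: |6| − (3) = 3
row 2: |8| − (4) = 4
minimum over rows = 3 → strictly diagonally dominant (convergence guaranteed)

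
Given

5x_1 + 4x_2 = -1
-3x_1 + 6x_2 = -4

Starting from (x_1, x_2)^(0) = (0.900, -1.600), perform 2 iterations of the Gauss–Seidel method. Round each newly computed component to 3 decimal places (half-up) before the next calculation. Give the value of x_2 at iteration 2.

-0.716

Iteration 1:
  x_1 = (-1 - (4)·-1.600) / (5) = 1.080
  x_2 = (-4 - (-3)·1.080) / (6) = -0.127
Iteration 2:
  x_1 = (-1 - (4)·-0.127) / (5) = -0.098
  x_2 = (-4 - (-3)·-0.098) / (6) = -0.716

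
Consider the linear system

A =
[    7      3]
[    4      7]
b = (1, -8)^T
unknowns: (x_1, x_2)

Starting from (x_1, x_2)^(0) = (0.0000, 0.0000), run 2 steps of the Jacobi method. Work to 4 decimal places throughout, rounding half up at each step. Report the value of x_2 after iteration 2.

Iteration 1:
  x_1 = (1 - (3)·0.0000) / (7) = 0.1429
  x_2 = (-8 - (4)·0.0000) / (7) = -1.1429
Iteration 2:
  x_1 = (1 - (3)·-1.1429) / (7) = 0.6327
  x_2 = (-8 - (4)·0.1429) / (7) = -1.2245

-1.2245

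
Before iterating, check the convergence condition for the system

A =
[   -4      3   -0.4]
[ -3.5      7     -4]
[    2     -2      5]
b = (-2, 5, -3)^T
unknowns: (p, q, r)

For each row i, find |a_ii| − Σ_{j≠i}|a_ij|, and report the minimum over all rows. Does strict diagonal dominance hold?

row 1: |-4| − (3+0.4) = 0.6
row 2: |7| − (3.5+4) = -0.5
row 3: |5| − (2+2) = 1
minimum over rows = -0.5 → not strictly diagonally dominant

-0.5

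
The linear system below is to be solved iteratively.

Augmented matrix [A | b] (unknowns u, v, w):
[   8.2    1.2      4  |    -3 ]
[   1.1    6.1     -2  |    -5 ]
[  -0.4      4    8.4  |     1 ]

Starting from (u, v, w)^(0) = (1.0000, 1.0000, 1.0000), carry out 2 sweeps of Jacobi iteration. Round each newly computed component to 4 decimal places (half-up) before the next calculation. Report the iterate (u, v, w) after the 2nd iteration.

Iteration 1:
  u = (-3 - (1.2)·1.0000 - (4)·1.0000) / (8.2) = -1.0000
  v = (-5 - (1.1)·1.0000 - (-2)·1.0000) / (6.1) = -0.6721
  w = (1 - (-0.4)·1.0000 - (4)·1.0000) / (8.4) = -0.3095
Iteration 2:
  u = (-3 - (1.2)·-0.6721 - (4)·-0.3095) / (8.2) = -0.1165
  v = (-5 - (1.1)·-1.0000 - (-2)·-0.3095) / (6.1) = -0.7408
  w = (1 - (-0.4)·-1.0000 - (4)·-0.6721) / (8.4) = 0.3915

(-0.1165, -0.7408, 0.3915)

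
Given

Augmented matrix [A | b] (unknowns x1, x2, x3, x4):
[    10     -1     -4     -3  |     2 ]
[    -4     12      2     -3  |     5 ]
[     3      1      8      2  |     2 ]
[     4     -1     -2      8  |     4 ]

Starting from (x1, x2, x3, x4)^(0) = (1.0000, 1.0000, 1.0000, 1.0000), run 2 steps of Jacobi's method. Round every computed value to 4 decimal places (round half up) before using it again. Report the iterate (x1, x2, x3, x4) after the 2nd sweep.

(0.1958, 0.9271, -0.3229, -0.0208)

Iteration 1:
  x1 = (2 - (-1)·1.0000 - (-4)·1.0000 - (-3)·1.0000) / (10) = 1.0000
  x2 = (5 - (-4)·1.0000 - (2)·1.0000 - (-3)·1.0000) / (12) = 0.8333
  x3 = (2 - (3)·1.0000 - (1)·1.0000 - (2)·1.0000) / (8) = -0.5000
  x4 = (4 - (4)·1.0000 - (-1)·1.0000 - (-2)·1.0000) / (8) = 0.3750
Iteration 2:
  x1 = (2 - (-1)·0.8333 - (-4)·-0.5000 - (-3)·0.3750) / (10) = 0.1958
  x2 = (5 - (-4)·1.0000 - (2)·-0.5000 - (-3)·0.3750) / (12) = 0.9271
  x3 = (2 - (3)·1.0000 - (1)·0.8333 - (2)·0.3750) / (8) = -0.3229
  x4 = (4 - (4)·1.0000 - (-1)·0.8333 - (-2)·-0.5000) / (8) = -0.0208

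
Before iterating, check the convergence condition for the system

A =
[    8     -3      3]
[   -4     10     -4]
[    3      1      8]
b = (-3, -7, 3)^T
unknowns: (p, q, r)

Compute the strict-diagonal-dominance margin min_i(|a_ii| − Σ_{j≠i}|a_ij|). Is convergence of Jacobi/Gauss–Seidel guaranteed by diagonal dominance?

row 1: |8| − (3+3) = 2
row 2: |10| − (4+4) = 2
row 3: |8| − (3+1) = 4
minimum over rows = 2 → strictly diagonally dominant (convergence guaranteed)

2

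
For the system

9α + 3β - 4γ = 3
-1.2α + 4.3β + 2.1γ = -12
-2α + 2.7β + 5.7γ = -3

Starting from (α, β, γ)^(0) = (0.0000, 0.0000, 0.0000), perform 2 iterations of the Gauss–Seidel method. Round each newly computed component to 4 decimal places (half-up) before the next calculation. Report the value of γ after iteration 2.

1.3505

Iteration 1:
  α = (3 - (3)·0.0000 - (-4)·0.0000) / (9) = 0.3333
  β = (-12 - (-1.2)·0.3333 - (2.1)·0.0000) / (4.3) = -2.6977
  γ = (-3 - (-2)·0.3333 - (2.7)·-2.6977) / (5.7) = 0.8685
Iteration 2:
  α = (3 - (3)·-2.6977 - (-4)·0.8685) / (9) = 1.6186
  β = (-12 - (-1.2)·1.6186 - (2.1)·0.8685) / (4.3) = -2.7631
  γ = (-3 - (-2)·1.6186 - (2.7)·-2.7631) / (5.7) = 1.3505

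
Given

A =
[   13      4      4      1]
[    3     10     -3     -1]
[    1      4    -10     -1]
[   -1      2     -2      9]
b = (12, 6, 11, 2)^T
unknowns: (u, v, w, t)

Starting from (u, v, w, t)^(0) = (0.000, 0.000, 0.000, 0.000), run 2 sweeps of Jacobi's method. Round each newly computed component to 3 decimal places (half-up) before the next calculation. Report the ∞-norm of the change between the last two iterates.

Iteration 1:
  u = (12 - (4)·0.000 - (4)·0.000 - (1)·0.000) / (13) = 0.923
  v = (6 - (3)·0.000 - (-3)·0.000 - (-1)·0.000) / (10) = 0.600
  w = (11 - (1)·0.000 - (4)·0.000 - (-1)·0.000) / (-10) = -1.100
  t = (2 - (-1)·0.000 - (2)·0.000 - (-2)·0.000) / (9) = 0.222
Iteration 2:
  u = (12 - (4)·0.600 - (4)·-1.100 - (1)·0.222) / (13) = 1.060
  v = (6 - (3)·0.923 - (-3)·-1.100 - (-1)·0.222) / (10) = 0.015
  w = (11 - (1)·0.923 - (4)·0.600 - (-1)·0.222) / (-10) = -0.790
  t = (2 - (-1)·0.923 - (2)·0.600 - (-2)·-1.100) / (9) = -0.053
Change: (0.137, -0.585, 0.310, -0.275) → max |·| = 0.585

0.585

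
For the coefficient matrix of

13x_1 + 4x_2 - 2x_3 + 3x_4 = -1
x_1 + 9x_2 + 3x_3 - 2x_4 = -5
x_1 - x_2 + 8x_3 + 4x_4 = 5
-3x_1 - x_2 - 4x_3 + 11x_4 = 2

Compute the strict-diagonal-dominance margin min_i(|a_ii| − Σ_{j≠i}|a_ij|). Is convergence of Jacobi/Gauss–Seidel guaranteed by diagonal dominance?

2

row 1: |13| − (4+2+3) = 4
row 2: |9| − (1+3+2) = 3
row 3: |8| − (1+1+4) = 2
row 4: |11| − (3+1+4) = 3
minimum over rows = 2 → strictly diagonally dominant (convergence guaranteed)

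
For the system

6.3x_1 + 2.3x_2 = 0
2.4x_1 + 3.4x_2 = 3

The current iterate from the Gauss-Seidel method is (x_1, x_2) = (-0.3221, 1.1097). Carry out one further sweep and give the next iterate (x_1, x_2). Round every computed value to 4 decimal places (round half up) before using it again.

One sweep:
  x_1 = (0 - (2.3)·1.1097) / (6.3) = -0.4051
  x_2 = (3 - (2.4)·-0.4051) / (3.4) = 1.1683

(-0.4051, 1.1683)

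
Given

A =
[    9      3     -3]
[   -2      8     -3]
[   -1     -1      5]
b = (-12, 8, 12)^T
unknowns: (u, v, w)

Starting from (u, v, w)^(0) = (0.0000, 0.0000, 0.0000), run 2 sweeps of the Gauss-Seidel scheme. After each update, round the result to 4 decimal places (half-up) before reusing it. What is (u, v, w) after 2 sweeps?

(-0.8000, 1.6500, 2.5700)

Iteration 1:
  u = (-12 - (3)·0.0000 - (-3)·0.0000) / (9) = -1.3333
  v = (8 - (-2)·-1.3333 - (-3)·0.0000) / (8) = 0.6667
  w = (12 - (-1)·-1.3333 - (-1)·0.6667) / (5) = 2.2667
Iteration 2:
  u = (-12 - (3)·0.6667 - (-3)·2.2667) / (9) = -0.8000
  v = (8 - (-2)·-0.8000 - (-3)·2.2667) / (8) = 1.6500
  w = (12 - (-1)·-0.8000 - (-1)·1.6500) / (5) = 2.5700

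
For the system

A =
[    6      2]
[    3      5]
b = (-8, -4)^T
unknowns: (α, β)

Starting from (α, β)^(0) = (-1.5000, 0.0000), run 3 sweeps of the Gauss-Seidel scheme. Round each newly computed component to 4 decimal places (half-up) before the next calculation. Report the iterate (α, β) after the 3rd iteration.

(-1.3333, 0.0000)

Iteration 1:
  α = (-8 - (2)·0.0000) / (6) = -1.3333
  β = (-4 - (3)·-1.3333) / (5) = 0.0000
Iteration 2:
  α = (-8 - (2)·0.0000) / (6) = -1.3333
  β = (-4 - (3)·-1.3333) / (5) = 0.0000
Iteration 3:
  α = (-8 - (2)·0.0000) / (6) = -1.3333
  β = (-4 - (3)·-1.3333) / (5) = 0.0000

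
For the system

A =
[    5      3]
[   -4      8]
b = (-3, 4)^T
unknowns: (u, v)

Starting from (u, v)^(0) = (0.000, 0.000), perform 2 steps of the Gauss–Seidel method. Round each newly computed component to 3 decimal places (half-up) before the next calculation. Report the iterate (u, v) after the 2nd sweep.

Iteration 1:
  u = (-3 - (3)·0.000) / (5) = -0.600
  v = (4 - (-4)·-0.600) / (8) = 0.200
Iteration 2:
  u = (-3 - (3)·0.200) / (5) = -0.720
  v = (4 - (-4)·-0.720) / (8) = 0.140

(-0.720, 0.140)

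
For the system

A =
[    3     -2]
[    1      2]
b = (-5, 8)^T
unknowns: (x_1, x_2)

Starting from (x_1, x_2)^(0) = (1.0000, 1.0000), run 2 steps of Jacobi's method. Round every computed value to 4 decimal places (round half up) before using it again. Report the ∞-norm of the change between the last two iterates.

Iteration 1:
  x_1 = (-5 - (-2)·1.0000) / (3) = -1.0000
  x_2 = (8 - (1)·1.0000) / (2) = 3.5000
Iteration 2:
  x_1 = (-5 - (-2)·3.5000) / (3) = 0.6667
  x_2 = (8 - (1)·-1.0000) / (2) = 4.5000
Change: (1.6667, 1.0000) → max |·| = 1.6667

1.6667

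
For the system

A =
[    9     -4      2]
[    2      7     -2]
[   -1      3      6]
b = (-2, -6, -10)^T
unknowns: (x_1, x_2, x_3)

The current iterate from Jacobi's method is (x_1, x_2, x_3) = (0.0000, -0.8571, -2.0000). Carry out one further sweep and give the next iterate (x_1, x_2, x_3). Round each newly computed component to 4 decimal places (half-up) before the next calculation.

One sweep:
  x_1 = (-2 - (-4)·-0.8571 - (2)·-2.0000) / (9) = -0.1587
  x_2 = (-6 - (2)·0.0000 - (-2)·-2.0000) / (7) = -1.4286
  x_3 = (-10 - (-1)·0.0000 - (3)·-0.8571) / (6) = -1.2381

(-0.1587, -1.4286, -1.2381)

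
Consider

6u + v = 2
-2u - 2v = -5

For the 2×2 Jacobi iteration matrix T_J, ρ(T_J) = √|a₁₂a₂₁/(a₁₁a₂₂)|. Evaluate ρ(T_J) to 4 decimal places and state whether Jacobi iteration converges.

a₁₂a₂₁/(a₁₁a₂₂) = (1)·(-2) / ((6)·(-2)) = 0.166667
ρ = √|0.166667| = √0.166667 = 0.4082
ρ < 1, so Jacobi converges

0.4082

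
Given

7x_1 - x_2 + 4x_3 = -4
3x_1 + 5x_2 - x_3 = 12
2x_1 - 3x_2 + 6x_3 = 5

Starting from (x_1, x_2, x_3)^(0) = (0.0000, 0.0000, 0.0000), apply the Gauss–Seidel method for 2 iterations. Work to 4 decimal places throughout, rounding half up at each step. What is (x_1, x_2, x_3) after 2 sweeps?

Iteration 1:
  x_1 = (-4 - (-1)·0.0000 - (4)·0.0000) / (7) = -0.5714
  x_2 = (12 - (3)·-0.5714 - (-1)·0.0000) / (5) = 2.7428
  x_3 = (5 - (2)·-0.5714 - (-3)·2.7428) / (6) = 2.3952
Iteration 2:
  x_1 = (-4 - (-1)·2.7428 - (4)·2.3952) / (7) = -1.5483
  x_2 = (12 - (3)·-1.5483 - (-1)·2.3952) / (5) = 3.8080
  x_3 = (5 - (2)·-1.5483 - (-3)·3.8080) / (6) = 3.2534

(-1.5483, 3.8080, 3.2534)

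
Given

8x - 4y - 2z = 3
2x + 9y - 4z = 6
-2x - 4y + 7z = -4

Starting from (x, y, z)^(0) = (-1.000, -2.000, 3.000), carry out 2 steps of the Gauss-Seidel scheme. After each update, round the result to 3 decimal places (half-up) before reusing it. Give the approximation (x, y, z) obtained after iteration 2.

(1.509, 0.594, 0.199)

Iteration 1:
  x = (3 - (-4)·-2.000 - (-2)·3.000) / (8) = 0.125
  y = (6 - (2)·0.125 - (-4)·3.000) / (9) = 1.972
  z = (-4 - (-2)·0.125 - (-4)·1.972) / (7) = 0.591
Iteration 2:
  x = (3 - (-4)·1.972 - (-2)·0.591) / (8) = 1.509
  y = (6 - (2)·1.509 - (-4)·0.591) / (9) = 0.594
  z = (-4 - (-2)·1.509 - (-4)·0.594) / (7) = 0.199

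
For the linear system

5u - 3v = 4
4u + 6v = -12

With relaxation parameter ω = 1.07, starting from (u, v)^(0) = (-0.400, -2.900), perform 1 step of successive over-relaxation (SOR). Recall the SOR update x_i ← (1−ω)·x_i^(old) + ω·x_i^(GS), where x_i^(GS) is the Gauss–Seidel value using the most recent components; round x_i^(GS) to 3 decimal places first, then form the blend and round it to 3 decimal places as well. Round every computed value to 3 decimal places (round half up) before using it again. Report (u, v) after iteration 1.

(-0.978, -1.239)

Iteration 1:
  u: GS value = (4 - (-3)·-2.900) / (5) = -0.940;  u ← (1−ω)·-0.400 + ω·-0.940 = -0.978
  v: GS value = (-12 - (4)·-0.978) / (6) = -1.348;  v ← (1−ω)·-2.900 + ω·-1.348 = -1.239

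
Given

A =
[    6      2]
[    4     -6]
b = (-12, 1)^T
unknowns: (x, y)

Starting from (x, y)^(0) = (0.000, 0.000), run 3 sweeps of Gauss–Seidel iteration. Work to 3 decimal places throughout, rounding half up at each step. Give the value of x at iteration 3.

-1.611

Iteration 1:
  x = (-12 - (2)·0.000) / (6) = -2.000
  y = (1 - (4)·-2.000) / (-6) = -1.500
Iteration 2:
  x = (-12 - (2)·-1.500) / (6) = -1.500
  y = (1 - (4)·-1.500) / (-6) = -1.167
Iteration 3:
  x = (-12 - (2)·-1.167) / (6) = -1.611
  y = (1 - (4)·-1.611) / (-6) = -1.241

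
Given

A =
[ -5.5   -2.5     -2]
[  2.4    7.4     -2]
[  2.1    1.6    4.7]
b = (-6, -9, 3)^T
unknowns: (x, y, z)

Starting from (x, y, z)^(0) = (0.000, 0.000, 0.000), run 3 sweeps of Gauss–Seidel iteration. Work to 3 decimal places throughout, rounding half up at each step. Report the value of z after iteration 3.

0.465

Iteration 1:
  x = (-6 - (-2.5)·0.000 - (-2)·0.000) / (-5.5) = 1.091
  y = (-9 - (2.4)·1.091 - (-2)·0.000) / (7.4) = -1.570
  z = (3 - (2.1)·1.091 - (1.6)·-1.570) / (4.7) = 0.685
Iteration 2:
  x = (-6 - (-2.5)·-1.570 - (-2)·0.685) / (-5.5) = 1.555
  y = (-9 - (2.4)·1.555 - (-2)·0.685) / (7.4) = -1.535
  z = (3 - (2.1)·1.555 - (1.6)·-1.535) / (4.7) = 0.466
Iteration 3:
  x = (-6 - (-2.5)·-1.535 - (-2)·0.466) / (-5.5) = 1.619
  y = (-9 - (2.4)·1.619 - (-2)·0.466) / (7.4) = -1.615
  z = (3 - (2.1)·1.619 - (1.6)·-1.615) / (4.7) = 0.465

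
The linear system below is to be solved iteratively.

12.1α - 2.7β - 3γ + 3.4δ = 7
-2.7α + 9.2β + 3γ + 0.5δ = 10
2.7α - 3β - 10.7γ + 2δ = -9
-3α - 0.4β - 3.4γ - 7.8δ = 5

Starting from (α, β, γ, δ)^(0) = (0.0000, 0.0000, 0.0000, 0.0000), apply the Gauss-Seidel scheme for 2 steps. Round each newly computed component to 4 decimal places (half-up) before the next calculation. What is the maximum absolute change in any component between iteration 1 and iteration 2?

0.7763

Iteration 1:
  α = (7 - (-2.7)·0.0000 - (-3)·0.0000 - (3.4)·0.0000) / (12.1) = 0.5785
  β = (10 - (-2.7)·0.5785 - (3)·0.0000 - (0.5)·0.0000) / (9.2) = 1.2567
  γ = (-9 - (2.7)·0.5785 - (-3)·1.2567 - (2)·0.0000) / (-10.7) = 0.6348
  δ = (5 - (-3)·0.5785 - (-0.4)·1.2567 - (-3.4)·0.6348) / (-7.8) = -1.2047
Iteration 2:
  α = (7 - (-2.7)·1.2567 - (-3)·0.6348 - (3.4)·-1.2047) / (12.1) = 1.3548
  β = (10 - (-2.7)·1.3548 - (3)·0.6348 - (0.5)·-1.2047) / (9.2) = 1.3430
  γ = (-9 - (2.7)·1.3548 - (-3)·1.3430 - (2)·-1.2047) / (-10.7) = 0.5813
  δ = (5 - (-3)·1.3548 - (-0.4)·1.3430 - (-3.4)·0.5813) / (-7.8) = -1.4844
Change: (0.7763, 0.0863, -0.0535, -0.2797) → max |·| = 0.7763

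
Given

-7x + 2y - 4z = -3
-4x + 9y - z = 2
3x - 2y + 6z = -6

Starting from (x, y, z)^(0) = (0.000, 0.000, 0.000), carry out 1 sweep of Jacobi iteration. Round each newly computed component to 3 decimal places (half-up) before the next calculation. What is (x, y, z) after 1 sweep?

Iteration 1:
  x = (-3 - (2)·0.000 - (-4)·0.000) / (-7) = 0.429
  y = (2 - (-4)·0.000 - (-1)·0.000) / (9) = 0.222
  z = (-6 - (3)·0.000 - (-2)·0.000) / (6) = -1.000

(0.429, 0.222, -1.000)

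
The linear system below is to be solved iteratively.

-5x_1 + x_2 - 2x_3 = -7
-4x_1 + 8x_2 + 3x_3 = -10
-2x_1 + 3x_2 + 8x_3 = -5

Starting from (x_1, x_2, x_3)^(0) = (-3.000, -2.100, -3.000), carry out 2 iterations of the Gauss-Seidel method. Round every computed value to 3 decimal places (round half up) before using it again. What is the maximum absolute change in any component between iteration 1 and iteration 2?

Iteration 1:
  x_1 = (-7 - (1)·-2.100 - (-2)·-3.000) / (-5) = 2.180
  x_2 = (-10 - (-4)·2.180 - (3)·-3.000) / (8) = 0.965
  x_3 = (-5 - (-2)·2.180 - (3)·0.965) / (8) = -0.442
Iteration 2:
  x_1 = (-7 - (1)·0.965 - (-2)·-0.442) / (-5) = 1.770
  x_2 = (-10 - (-4)·1.770 - (3)·-0.442) / (8) = -0.199
  x_3 = (-5 - (-2)·1.770 - (3)·-0.199) / (8) = -0.108
Change: (-0.410, -1.164, 0.334) → max |·| = 1.164

1.164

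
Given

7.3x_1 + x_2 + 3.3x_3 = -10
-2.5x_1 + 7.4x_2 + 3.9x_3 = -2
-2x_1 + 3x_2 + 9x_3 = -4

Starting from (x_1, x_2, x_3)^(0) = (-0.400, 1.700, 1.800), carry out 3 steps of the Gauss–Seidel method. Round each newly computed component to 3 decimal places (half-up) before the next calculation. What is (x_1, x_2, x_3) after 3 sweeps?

Iteration 1:
  x_1 = (-10 - (1)·1.700 - (3.3)·1.800) / (7.3) = -2.416
  x_2 = (-2 - (-2.5)·-2.416 - (3.9)·1.800) / (7.4) = -2.035
  x_3 = (-4 - (-2)·-2.416 - (3)·-2.035) / (9) = -0.303
Iteration 2:
  x_1 = (-10 - (1)·-2.035 - (3.3)·-0.303) / (7.3) = -0.954
  x_2 = (-2 - (-2.5)·-0.954 - (3.9)·-0.303) / (7.4) = -0.433
  x_3 = (-4 - (-2)·-0.954 - (3)·-0.433) / (9) = -0.512
Iteration 3:
  x_1 = (-10 - (1)·-0.433 - (3.3)·-0.512) / (7.3) = -1.079
  x_2 = (-2 - (-2.5)·-1.079 - (3.9)·-0.512) / (7.4) = -0.365
  x_3 = (-4 - (-2)·-1.079 - (3)·-0.365) / (9) = -0.563

(-1.079, -0.365, -0.563)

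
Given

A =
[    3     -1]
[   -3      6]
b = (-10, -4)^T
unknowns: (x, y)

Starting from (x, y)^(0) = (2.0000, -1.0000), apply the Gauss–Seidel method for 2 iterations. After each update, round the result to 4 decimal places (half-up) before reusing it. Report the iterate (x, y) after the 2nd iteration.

(-4.1667, -2.7500)

Iteration 1:
  x = (-10 - (-1)·-1.0000) / (3) = -3.6667
  y = (-4 - (-3)·-3.6667) / (6) = -2.5000
Iteration 2:
  x = (-10 - (-1)·-2.5000) / (3) = -4.1667
  y = (-4 - (-3)·-4.1667) / (6) = -2.7500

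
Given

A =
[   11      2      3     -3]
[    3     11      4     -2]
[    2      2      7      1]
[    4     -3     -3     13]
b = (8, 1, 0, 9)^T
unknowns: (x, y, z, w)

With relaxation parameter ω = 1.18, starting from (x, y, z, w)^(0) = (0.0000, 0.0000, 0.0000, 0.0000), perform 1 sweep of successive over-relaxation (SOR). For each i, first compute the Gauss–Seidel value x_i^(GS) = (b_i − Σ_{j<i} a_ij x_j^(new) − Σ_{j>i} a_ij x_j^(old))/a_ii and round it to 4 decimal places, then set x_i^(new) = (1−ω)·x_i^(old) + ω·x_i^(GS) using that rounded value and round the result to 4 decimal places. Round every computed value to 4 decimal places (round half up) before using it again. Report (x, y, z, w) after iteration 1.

Iteration 1:
  x: GS value = (8 - (2)·0.0000 - (3)·0.0000 - (-3)·0.0000) / (11) = 0.7273;  x ← (1−ω)·0.0000 + ω·0.7273 = 0.8582
  y: GS value = (1 - (3)·0.8582 - (4)·0.0000 - (-2)·0.0000) / (11) = -0.1431;  y ← (1−ω)·0.0000 + ω·-0.1431 = -0.1689
  z: GS value = (0 - (2)·0.8582 - (2)·-0.1689 - (1)·0.0000) / (7) = -0.1969;  z ← (1−ω)·0.0000 + ω·-0.1969 = -0.2323
  w: GS value = (9 - (4)·0.8582 - (-3)·-0.1689 - (-3)·-0.2323) / (13) = 0.3357;  w ← (1−ω)·0.0000 + ω·0.3357 = 0.3961

(0.8582, -0.1689, -0.2323, 0.3961)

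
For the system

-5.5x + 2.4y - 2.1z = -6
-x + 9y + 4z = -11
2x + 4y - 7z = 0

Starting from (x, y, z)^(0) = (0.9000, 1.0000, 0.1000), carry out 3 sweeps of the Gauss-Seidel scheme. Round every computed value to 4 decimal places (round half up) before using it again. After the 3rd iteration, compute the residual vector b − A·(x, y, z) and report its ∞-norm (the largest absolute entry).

0.3412

Iteration 1:
  x = (-6 - (2.4)·1.0000 - (-2.1)·0.1000) / (-5.5) = 1.4891
  y = (-11 - (-1)·1.4891 - (4)·0.1000) / (9) = -1.1012
  z = (0 - (2)·1.4891 - (4)·-1.1012) / (-7) = -0.2038
Iteration 2:
  x = (-6 - (2.4)·-1.1012 - (-2.1)·-0.2038) / (-5.5) = 0.6882
  y = (-11 - (-1)·0.6882 - (4)·-0.2038) / (9) = -1.0552
  z = (0 - (2)·0.6882 - (4)·-1.0552) / (-7) = -0.4063
Iteration 3:
  x = (-6 - (2.4)·-1.0552 - (-2.1)·-0.4063) / (-5.5) = 0.7856
  y = (-11 - (-1)·0.7856 - (4)·-0.4063) / (9) = -0.9544
  z = (0 - (2)·0.7856 - (4)·-0.9544) / (-7) = -0.3209
Residual b − A·x = (-0.0625, -0.3412, 0.0001); ∞-norm = 0.3412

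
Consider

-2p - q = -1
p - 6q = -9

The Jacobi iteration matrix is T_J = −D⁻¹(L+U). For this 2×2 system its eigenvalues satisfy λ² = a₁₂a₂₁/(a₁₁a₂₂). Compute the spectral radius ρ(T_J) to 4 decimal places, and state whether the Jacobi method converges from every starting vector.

0.2887

a₁₂a₂₁/(a₁₁a₂₂) = (-1)·(1) / ((-2)·(-6)) = -0.083333
ρ = √|-0.083333| = √0.083333 = 0.2887
ρ < 1, so Jacobi converges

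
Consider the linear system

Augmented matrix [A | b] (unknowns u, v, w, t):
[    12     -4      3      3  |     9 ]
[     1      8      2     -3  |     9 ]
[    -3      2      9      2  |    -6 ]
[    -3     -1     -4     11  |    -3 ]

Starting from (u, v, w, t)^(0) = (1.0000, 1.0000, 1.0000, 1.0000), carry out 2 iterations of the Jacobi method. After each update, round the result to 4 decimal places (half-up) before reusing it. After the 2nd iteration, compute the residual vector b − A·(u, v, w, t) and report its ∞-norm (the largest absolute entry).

3.5506

Iteration 1:
  u = (9 - (-4)·1.0000 - (3)·1.0000 - (3)·1.0000) / (12) = 0.5833
  v = (9 - (1)·1.0000 - (2)·1.0000 - (-3)·1.0000) / (8) = 1.1250
  w = (-6 - (-3)·1.0000 - (2)·1.0000 - (2)·1.0000) / (9) = -0.7778
  t = (-3 - (-3)·1.0000 - (-1)·1.0000 - (-4)·1.0000) / (11) = 0.4545
Iteration 2:
  u = (9 - (-4)·1.1250 - (3)·-0.7778 - (3)·0.4545) / (12) = 1.2058
  v = (9 - (1)·0.5833 - (2)·-0.7778 - (-3)·0.4545) / (8) = 1.4170
  w = (-6 - (-3)·0.5833 - (2)·1.1250 - (2)·0.4545) / (9) = -0.8232
  t = (-3 - (-3)·0.5833 - (-1)·1.1250 - (-4)·-0.7778) / (11) = -0.2942
Residual b − A·x = (3.5506, -2.7780, 2.7806, 1.9778); ∞-norm = 3.5506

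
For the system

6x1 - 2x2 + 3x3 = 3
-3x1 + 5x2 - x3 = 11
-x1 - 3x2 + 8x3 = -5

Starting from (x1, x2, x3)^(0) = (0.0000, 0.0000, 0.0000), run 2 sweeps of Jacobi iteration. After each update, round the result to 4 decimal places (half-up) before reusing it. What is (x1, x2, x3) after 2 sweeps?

Iteration 1:
  x1 = (3 - (-2)·0.0000 - (3)·0.0000) / (6) = 0.5000
  x2 = (11 - (-3)·0.0000 - (-1)·0.0000) / (5) = 2.2000
  x3 = (-5 - (-1)·0.0000 - (-3)·0.0000) / (8) = -0.6250
Iteration 2:
  x1 = (3 - (-2)·2.2000 - (3)·-0.6250) / (6) = 1.5458
  x2 = (11 - (-3)·0.5000 - (-1)·-0.6250) / (5) = 2.3750
  x3 = (-5 - (-1)·0.5000 - (-3)·2.2000) / (8) = 0.2625

(1.5458, 2.3750, 0.2625)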